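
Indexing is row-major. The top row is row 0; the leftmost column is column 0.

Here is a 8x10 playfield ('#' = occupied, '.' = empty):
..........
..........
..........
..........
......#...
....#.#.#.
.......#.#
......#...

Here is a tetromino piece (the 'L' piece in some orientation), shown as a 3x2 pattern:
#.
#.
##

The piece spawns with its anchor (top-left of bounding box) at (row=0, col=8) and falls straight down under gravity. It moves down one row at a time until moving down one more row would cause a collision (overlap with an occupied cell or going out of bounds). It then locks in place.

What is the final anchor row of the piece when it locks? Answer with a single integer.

Spawn at (row=0, col=8). Try each row:
  row 0: fits
  row 1: fits
  row 2: fits
  row 3: blocked -> lock at row 2

Answer: 2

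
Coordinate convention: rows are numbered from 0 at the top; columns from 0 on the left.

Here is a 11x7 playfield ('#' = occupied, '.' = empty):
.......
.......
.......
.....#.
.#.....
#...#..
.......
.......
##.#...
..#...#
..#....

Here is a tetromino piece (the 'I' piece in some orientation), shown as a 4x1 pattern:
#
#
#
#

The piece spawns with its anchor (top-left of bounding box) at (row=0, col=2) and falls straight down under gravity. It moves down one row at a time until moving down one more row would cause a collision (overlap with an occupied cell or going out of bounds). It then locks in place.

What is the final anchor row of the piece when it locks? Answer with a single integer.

Spawn at (row=0, col=2). Try each row:
  row 0: fits
  row 1: fits
  row 2: fits
  row 3: fits
  row 4: fits
  row 5: fits
  row 6: blocked -> lock at row 5

Answer: 5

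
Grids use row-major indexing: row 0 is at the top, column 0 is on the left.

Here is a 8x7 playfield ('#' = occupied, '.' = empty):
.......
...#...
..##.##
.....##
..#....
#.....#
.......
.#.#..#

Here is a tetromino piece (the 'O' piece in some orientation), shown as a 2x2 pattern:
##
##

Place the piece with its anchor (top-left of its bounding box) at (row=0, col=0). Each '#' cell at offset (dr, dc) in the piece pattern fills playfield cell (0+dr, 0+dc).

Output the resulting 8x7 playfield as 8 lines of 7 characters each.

Answer: ##.....
##.#...
..##.##
.....##
..#....
#.....#
.......
.#.#..#

Derivation:
Fill (0+0,0+0) = (0,0)
Fill (0+0,0+1) = (0,1)
Fill (0+1,0+0) = (1,0)
Fill (0+1,0+1) = (1,1)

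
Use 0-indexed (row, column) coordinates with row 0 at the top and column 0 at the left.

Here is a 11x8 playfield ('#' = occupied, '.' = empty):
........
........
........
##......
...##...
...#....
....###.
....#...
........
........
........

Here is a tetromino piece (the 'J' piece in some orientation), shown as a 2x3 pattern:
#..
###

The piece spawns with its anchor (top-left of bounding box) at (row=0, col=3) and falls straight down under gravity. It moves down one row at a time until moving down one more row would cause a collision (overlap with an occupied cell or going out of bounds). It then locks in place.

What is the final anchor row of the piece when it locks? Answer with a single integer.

Spawn at (row=0, col=3). Try each row:
  row 0: fits
  row 1: fits
  row 2: fits
  row 3: blocked -> lock at row 2

Answer: 2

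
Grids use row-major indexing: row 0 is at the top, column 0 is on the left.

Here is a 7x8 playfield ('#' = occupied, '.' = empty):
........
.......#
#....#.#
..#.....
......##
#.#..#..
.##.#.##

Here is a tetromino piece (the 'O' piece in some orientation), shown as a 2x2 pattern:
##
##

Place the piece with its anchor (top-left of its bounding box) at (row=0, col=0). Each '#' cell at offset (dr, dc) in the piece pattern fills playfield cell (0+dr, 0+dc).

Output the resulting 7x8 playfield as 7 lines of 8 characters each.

Answer: ##......
##.....#
#....#.#
..#.....
......##
#.#..#..
.##.#.##

Derivation:
Fill (0+0,0+0) = (0,0)
Fill (0+0,0+1) = (0,1)
Fill (0+1,0+0) = (1,0)
Fill (0+1,0+1) = (1,1)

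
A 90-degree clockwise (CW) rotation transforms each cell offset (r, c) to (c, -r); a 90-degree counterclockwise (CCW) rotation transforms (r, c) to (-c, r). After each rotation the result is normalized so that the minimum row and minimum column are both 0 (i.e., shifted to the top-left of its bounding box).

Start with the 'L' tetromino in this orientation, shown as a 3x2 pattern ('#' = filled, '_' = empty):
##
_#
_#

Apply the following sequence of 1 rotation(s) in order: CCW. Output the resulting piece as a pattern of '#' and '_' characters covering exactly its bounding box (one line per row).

Start:
##
_#
_#
After rotation 1 (CCW):
###
#__

Answer: ###
#__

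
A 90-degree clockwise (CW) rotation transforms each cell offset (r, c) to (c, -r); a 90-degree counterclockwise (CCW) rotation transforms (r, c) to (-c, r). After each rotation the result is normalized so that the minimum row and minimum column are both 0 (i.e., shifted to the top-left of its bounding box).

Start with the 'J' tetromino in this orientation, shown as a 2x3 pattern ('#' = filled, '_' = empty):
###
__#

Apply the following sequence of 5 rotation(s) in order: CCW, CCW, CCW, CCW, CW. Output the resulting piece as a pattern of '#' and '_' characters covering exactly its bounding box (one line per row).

Start:
###
__#
After rotation 1 (CCW):
##
#_
#_
After rotation 2 (CCW):
#__
###
After rotation 3 (CCW):
_#
_#
##
After rotation 4 (CCW):
###
__#
After rotation 5 (CW):
_#
_#
##

Answer: _#
_#
##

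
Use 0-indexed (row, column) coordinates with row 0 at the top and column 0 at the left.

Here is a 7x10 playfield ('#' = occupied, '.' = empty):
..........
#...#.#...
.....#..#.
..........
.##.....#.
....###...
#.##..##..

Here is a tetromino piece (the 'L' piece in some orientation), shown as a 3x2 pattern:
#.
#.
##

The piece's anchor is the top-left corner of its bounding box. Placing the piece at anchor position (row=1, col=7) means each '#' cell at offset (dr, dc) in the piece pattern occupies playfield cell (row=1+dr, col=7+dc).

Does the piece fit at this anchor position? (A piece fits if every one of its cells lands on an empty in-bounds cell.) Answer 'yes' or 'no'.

Check each piece cell at anchor (1, 7):
  offset (0,0) -> (1,7): empty -> OK
  offset (1,0) -> (2,7): empty -> OK
  offset (2,0) -> (3,7): empty -> OK
  offset (2,1) -> (3,8): empty -> OK
All cells valid: yes

Answer: yes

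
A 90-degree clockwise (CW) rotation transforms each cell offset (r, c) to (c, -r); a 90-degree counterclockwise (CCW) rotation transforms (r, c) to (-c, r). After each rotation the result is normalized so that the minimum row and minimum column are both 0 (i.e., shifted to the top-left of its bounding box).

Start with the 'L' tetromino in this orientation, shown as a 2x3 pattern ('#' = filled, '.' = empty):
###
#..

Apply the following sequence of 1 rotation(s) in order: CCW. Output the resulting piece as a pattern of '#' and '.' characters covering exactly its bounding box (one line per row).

Answer: #.
#.
##

Derivation:
Start:
###
#..
After rotation 1 (CCW):
#.
#.
##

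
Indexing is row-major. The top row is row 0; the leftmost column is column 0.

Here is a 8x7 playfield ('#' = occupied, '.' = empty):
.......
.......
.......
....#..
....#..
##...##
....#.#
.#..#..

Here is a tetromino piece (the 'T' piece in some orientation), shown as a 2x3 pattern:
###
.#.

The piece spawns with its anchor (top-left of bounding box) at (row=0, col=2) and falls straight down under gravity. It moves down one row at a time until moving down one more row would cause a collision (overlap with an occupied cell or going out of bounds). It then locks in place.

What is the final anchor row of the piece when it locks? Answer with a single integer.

Spawn at (row=0, col=2). Try each row:
  row 0: fits
  row 1: fits
  row 2: fits
  row 3: blocked -> lock at row 2

Answer: 2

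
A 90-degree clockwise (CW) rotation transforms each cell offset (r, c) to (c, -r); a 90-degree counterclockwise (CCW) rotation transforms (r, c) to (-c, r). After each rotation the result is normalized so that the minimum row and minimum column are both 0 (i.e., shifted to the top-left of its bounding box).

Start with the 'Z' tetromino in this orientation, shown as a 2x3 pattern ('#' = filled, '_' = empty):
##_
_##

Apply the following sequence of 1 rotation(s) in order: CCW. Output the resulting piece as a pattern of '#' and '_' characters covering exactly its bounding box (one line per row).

Answer: _#
##
#_

Derivation:
Start:
##_
_##
After rotation 1 (CCW):
_#
##
#_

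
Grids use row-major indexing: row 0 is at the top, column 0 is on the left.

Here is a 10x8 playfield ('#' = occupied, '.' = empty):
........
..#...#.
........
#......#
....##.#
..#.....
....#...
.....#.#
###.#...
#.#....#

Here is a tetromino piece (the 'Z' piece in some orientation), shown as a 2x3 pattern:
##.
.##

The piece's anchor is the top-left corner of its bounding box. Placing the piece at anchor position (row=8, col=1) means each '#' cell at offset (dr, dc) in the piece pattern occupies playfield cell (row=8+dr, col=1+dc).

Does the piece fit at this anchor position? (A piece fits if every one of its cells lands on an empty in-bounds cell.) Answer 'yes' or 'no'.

Check each piece cell at anchor (8, 1):
  offset (0,0) -> (8,1): occupied ('#') -> FAIL
  offset (0,1) -> (8,2): occupied ('#') -> FAIL
  offset (1,1) -> (9,2): occupied ('#') -> FAIL
  offset (1,2) -> (9,3): empty -> OK
All cells valid: no

Answer: no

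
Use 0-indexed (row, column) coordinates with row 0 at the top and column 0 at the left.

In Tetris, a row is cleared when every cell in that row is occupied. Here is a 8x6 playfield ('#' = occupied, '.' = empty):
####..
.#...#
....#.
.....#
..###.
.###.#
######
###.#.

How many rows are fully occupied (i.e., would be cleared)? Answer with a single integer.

Check each row:
  row 0: 2 empty cells -> not full
  row 1: 4 empty cells -> not full
  row 2: 5 empty cells -> not full
  row 3: 5 empty cells -> not full
  row 4: 3 empty cells -> not full
  row 5: 2 empty cells -> not full
  row 6: 0 empty cells -> FULL (clear)
  row 7: 2 empty cells -> not full
Total rows cleared: 1

Answer: 1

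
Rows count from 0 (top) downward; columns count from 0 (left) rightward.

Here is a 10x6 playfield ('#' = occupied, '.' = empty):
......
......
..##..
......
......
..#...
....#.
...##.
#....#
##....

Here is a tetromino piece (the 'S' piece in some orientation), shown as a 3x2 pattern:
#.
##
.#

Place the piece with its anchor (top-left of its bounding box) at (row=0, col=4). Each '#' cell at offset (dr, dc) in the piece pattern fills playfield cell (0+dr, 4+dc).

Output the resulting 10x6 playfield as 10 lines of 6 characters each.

Fill (0+0,4+0) = (0,4)
Fill (0+1,4+0) = (1,4)
Fill (0+1,4+1) = (1,5)
Fill (0+2,4+1) = (2,5)

Answer: ....#.
....##
..##.#
......
......
..#...
....#.
...##.
#....#
##....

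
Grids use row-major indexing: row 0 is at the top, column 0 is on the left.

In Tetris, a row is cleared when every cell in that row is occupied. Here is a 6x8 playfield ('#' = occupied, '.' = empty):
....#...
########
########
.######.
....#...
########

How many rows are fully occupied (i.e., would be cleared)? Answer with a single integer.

Answer: 3

Derivation:
Check each row:
  row 0: 7 empty cells -> not full
  row 1: 0 empty cells -> FULL (clear)
  row 2: 0 empty cells -> FULL (clear)
  row 3: 2 empty cells -> not full
  row 4: 7 empty cells -> not full
  row 5: 0 empty cells -> FULL (clear)
Total rows cleared: 3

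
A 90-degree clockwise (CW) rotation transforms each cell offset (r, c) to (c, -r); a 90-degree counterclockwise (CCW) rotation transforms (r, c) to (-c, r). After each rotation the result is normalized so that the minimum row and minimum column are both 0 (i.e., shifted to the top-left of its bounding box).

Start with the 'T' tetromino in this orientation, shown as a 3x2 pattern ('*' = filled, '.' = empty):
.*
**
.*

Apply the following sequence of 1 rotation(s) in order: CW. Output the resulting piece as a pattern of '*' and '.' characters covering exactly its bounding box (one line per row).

Answer: .*.
***

Derivation:
Start:
.*
**
.*
After rotation 1 (CW):
.*.
***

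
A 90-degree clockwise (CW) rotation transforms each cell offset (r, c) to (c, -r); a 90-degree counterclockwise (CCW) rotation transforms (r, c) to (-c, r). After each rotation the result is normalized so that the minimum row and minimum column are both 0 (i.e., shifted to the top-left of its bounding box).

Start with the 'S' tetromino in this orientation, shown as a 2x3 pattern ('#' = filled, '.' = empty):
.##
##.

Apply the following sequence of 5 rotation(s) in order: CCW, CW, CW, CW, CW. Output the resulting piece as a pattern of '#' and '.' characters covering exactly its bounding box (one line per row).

Answer: #.
##
.#

Derivation:
Start:
.##
##.
After rotation 1 (CCW):
#.
##
.#
After rotation 2 (CW):
.##
##.
After rotation 3 (CW):
#.
##
.#
After rotation 4 (CW):
.##
##.
After rotation 5 (CW):
#.
##
.#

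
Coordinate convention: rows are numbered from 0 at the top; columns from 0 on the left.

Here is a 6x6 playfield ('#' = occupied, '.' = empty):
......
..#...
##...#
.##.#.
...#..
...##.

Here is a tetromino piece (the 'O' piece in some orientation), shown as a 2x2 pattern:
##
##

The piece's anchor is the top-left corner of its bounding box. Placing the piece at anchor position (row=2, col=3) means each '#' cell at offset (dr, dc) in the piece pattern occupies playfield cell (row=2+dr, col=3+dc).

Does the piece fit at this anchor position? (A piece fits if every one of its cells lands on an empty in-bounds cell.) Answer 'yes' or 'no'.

Answer: no

Derivation:
Check each piece cell at anchor (2, 3):
  offset (0,0) -> (2,3): empty -> OK
  offset (0,1) -> (2,4): empty -> OK
  offset (1,0) -> (3,3): empty -> OK
  offset (1,1) -> (3,4): occupied ('#') -> FAIL
All cells valid: no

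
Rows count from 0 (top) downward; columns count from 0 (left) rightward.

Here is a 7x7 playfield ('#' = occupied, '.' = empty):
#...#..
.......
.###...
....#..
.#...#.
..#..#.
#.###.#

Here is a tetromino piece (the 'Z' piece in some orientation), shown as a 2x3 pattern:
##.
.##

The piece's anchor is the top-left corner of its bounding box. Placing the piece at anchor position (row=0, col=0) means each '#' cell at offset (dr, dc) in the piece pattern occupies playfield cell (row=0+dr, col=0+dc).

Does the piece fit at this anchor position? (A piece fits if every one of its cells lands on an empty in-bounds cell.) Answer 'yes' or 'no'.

Answer: no

Derivation:
Check each piece cell at anchor (0, 0):
  offset (0,0) -> (0,0): occupied ('#') -> FAIL
  offset (0,1) -> (0,1): empty -> OK
  offset (1,1) -> (1,1): empty -> OK
  offset (1,2) -> (1,2): empty -> OK
All cells valid: no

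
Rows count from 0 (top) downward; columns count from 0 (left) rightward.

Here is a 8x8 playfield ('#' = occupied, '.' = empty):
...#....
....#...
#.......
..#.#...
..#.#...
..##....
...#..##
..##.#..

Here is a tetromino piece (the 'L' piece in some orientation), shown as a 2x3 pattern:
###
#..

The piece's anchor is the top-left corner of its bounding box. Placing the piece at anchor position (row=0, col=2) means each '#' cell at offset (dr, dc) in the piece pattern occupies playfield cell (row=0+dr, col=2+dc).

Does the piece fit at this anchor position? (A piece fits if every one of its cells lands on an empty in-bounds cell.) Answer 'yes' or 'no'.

Check each piece cell at anchor (0, 2):
  offset (0,0) -> (0,2): empty -> OK
  offset (0,1) -> (0,3): occupied ('#') -> FAIL
  offset (0,2) -> (0,4): empty -> OK
  offset (1,0) -> (1,2): empty -> OK
All cells valid: no

Answer: no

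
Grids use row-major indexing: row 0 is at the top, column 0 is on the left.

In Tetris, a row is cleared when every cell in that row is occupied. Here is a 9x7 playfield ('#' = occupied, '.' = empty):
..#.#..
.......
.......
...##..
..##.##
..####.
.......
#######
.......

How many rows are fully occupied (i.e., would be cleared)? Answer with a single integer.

Check each row:
  row 0: 5 empty cells -> not full
  row 1: 7 empty cells -> not full
  row 2: 7 empty cells -> not full
  row 3: 5 empty cells -> not full
  row 4: 3 empty cells -> not full
  row 5: 3 empty cells -> not full
  row 6: 7 empty cells -> not full
  row 7: 0 empty cells -> FULL (clear)
  row 8: 7 empty cells -> not full
Total rows cleared: 1

Answer: 1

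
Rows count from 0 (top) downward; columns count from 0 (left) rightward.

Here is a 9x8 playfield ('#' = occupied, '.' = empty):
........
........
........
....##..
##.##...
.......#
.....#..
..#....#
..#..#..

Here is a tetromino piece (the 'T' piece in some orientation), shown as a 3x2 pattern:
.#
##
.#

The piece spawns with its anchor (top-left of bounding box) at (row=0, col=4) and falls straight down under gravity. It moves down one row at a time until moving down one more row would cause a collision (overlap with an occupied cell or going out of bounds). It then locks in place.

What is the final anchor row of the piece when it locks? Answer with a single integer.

Answer: 0

Derivation:
Spawn at (row=0, col=4). Try each row:
  row 0: fits
  row 1: blocked -> lock at row 0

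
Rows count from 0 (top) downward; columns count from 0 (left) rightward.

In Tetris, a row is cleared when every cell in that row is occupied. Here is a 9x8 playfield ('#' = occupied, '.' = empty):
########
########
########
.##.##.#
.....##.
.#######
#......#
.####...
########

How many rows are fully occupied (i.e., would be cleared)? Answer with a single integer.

Answer: 4

Derivation:
Check each row:
  row 0: 0 empty cells -> FULL (clear)
  row 1: 0 empty cells -> FULL (clear)
  row 2: 0 empty cells -> FULL (clear)
  row 3: 3 empty cells -> not full
  row 4: 6 empty cells -> not full
  row 5: 1 empty cell -> not full
  row 6: 6 empty cells -> not full
  row 7: 4 empty cells -> not full
  row 8: 0 empty cells -> FULL (clear)
Total rows cleared: 4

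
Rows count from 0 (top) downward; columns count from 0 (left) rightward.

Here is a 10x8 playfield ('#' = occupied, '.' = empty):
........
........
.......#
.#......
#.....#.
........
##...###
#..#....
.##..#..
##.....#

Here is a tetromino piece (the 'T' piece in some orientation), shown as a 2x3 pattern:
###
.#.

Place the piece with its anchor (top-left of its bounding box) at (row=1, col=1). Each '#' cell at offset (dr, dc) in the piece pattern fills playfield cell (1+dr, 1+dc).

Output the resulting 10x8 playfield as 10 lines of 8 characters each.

Fill (1+0,1+0) = (1,1)
Fill (1+0,1+1) = (1,2)
Fill (1+0,1+2) = (1,3)
Fill (1+1,1+1) = (2,2)

Answer: ........
.###....
..#....#
.#......
#.....#.
........
##...###
#..#....
.##..#..
##.....#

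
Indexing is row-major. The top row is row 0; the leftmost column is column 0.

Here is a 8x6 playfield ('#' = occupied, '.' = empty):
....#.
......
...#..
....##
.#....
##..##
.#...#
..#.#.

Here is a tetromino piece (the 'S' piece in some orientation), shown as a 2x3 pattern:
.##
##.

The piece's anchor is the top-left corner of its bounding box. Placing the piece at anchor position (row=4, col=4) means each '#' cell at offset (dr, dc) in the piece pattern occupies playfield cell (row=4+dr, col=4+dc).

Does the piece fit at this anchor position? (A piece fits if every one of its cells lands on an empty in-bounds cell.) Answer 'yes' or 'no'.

Answer: no

Derivation:
Check each piece cell at anchor (4, 4):
  offset (0,1) -> (4,5): empty -> OK
  offset (0,2) -> (4,6): out of bounds -> FAIL
  offset (1,0) -> (5,4): occupied ('#') -> FAIL
  offset (1,1) -> (5,5): occupied ('#') -> FAIL
All cells valid: no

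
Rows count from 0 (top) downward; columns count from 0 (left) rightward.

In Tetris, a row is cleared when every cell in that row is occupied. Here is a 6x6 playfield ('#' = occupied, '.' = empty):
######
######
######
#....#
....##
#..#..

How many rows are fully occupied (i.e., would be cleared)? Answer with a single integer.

Check each row:
  row 0: 0 empty cells -> FULL (clear)
  row 1: 0 empty cells -> FULL (clear)
  row 2: 0 empty cells -> FULL (clear)
  row 3: 4 empty cells -> not full
  row 4: 4 empty cells -> not full
  row 5: 4 empty cells -> not full
Total rows cleared: 3

Answer: 3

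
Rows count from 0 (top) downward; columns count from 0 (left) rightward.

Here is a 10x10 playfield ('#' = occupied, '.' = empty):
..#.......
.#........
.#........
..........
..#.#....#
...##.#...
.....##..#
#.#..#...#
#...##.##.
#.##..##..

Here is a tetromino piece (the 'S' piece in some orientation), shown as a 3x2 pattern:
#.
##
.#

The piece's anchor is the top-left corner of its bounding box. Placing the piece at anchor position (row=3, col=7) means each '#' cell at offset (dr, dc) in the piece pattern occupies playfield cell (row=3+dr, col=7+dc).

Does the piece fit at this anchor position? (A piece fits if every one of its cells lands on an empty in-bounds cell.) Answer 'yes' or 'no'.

Answer: yes

Derivation:
Check each piece cell at anchor (3, 7):
  offset (0,0) -> (3,7): empty -> OK
  offset (1,0) -> (4,7): empty -> OK
  offset (1,1) -> (4,8): empty -> OK
  offset (2,1) -> (5,8): empty -> OK
All cells valid: yes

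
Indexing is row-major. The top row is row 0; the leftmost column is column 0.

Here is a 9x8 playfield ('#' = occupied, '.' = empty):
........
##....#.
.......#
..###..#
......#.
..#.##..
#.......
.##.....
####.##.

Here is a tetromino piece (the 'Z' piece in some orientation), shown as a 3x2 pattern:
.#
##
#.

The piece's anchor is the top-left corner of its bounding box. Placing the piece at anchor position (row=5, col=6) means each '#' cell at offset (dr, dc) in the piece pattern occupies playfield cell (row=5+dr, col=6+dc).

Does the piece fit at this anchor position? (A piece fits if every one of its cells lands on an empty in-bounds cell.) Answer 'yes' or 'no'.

Answer: yes

Derivation:
Check each piece cell at anchor (5, 6):
  offset (0,1) -> (5,7): empty -> OK
  offset (1,0) -> (6,6): empty -> OK
  offset (1,1) -> (6,7): empty -> OK
  offset (2,0) -> (7,6): empty -> OK
All cells valid: yes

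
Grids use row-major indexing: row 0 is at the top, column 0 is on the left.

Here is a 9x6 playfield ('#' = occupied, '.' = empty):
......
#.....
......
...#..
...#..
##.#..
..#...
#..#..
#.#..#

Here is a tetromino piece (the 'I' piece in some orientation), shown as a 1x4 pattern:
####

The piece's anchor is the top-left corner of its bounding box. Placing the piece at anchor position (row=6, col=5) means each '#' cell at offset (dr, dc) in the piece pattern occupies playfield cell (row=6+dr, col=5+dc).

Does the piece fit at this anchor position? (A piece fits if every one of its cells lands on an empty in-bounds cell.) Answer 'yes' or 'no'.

Check each piece cell at anchor (6, 5):
  offset (0,0) -> (6,5): empty -> OK
  offset (0,1) -> (6,6): out of bounds -> FAIL
  offset (0,2) -> (6,7): out of bounds -> FAIL
  offset (0,3) -> (6,8): out of bounds -> FAIL
All cells valid: no

Answer: no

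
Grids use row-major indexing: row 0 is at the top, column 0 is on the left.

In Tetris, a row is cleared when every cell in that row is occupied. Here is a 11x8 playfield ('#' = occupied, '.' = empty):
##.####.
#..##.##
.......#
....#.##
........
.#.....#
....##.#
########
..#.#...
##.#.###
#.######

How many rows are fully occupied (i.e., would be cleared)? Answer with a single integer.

Check each row:
  row 0: 2 empty cells -> not full
  row 1: 3 empty cells -> not full
  row 2: 7 empty cells -> not full
  row 3: 5 empty cells -> not full
  row 4: 8 empty cells -> not full
  row 5: 6 empty cells -> not full
  row 6: 5 empty cells -> not full
  row 7: 0 empty cells -> FULL (clear)
  row 8: 6 empty cells -> not full
  row 9: 2 empty cells -> not full
  row 10: 1 empty cell -> not full
Total rows cleared: 1

Answer: 1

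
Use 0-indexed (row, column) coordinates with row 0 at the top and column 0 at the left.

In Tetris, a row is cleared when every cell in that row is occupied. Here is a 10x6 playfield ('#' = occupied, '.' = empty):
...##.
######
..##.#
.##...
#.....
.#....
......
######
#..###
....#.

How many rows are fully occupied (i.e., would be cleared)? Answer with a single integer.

Check each row:
  row 0: 4 empty cells -> not full
  row 1: 0 empty cells -> FULL (clear)
  row 2: 3 empty cells -> not full
  row 3: 4 empty cells -> not full
  row 4: 5 empty cells -> not full
  row 5: 5 empty cells -> not full
  row 6: 6 empty cells -> not full
  row 7: 0 empty cells -> FULL (clear)
  row 8: 2 empty cells -> not full
  row 9: 5 empty cells -> not full
Total rows cleared: 2

Answer: 2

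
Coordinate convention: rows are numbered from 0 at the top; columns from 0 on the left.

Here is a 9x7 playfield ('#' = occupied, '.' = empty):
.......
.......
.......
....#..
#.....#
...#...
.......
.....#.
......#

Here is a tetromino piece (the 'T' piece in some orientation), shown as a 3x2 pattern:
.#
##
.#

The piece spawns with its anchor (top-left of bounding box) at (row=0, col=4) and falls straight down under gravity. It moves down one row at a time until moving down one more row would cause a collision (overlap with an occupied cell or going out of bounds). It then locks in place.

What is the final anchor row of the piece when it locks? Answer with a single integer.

Spawn at (row=0, col=4). Try each row:
  row 0: fits
  row 1: fits
  row 2: blocked -> lock at row 1

Answer: 1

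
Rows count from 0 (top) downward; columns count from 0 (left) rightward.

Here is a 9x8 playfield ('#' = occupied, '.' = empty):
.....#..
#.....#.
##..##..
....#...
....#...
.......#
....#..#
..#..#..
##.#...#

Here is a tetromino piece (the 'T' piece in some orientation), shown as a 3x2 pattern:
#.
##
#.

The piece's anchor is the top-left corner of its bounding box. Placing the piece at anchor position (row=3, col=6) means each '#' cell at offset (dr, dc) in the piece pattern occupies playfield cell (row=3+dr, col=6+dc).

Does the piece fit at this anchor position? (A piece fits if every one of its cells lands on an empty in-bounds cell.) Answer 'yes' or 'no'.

Answer: yes

Derivation:
Check each piece cell at anchor (3, 6):
  offset (0,0) -> (3,6): empty -> OK
  offset (1,0) -> (4,6): empty -> OK
  offset (1,1) -> (4,7): empty -> OK
  offset (2,0) -> (5,6): empty -> OK
All cells valid: yes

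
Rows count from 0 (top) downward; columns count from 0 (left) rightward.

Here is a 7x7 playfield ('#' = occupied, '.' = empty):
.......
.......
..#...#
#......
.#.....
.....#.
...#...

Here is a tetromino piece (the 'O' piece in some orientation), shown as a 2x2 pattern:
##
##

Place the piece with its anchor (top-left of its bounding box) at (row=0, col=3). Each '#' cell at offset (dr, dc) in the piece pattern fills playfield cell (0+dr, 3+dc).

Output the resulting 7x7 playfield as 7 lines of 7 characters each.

Answer: ...##..
...##..
..#...#
#......
.#.....
.....#.
...#...

Derivation:
Fill (0+0,3+0) = (0,3)
Fill (0+0,3+1) = (0,4)
Fill (0+1,3+0) = (1,3)
Fill (0+1,3+1) = (1,4)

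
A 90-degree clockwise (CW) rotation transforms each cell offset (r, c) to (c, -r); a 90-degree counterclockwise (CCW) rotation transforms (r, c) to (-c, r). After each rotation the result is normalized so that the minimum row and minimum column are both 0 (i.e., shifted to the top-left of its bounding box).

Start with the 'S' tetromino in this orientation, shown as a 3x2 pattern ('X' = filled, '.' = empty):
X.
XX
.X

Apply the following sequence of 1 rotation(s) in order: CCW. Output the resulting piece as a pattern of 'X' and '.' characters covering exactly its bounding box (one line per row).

Answer: .XX
XX.

Derivation:
Start:
X.
XX
.X
After rotation 1 (CCW):
.XX
XX.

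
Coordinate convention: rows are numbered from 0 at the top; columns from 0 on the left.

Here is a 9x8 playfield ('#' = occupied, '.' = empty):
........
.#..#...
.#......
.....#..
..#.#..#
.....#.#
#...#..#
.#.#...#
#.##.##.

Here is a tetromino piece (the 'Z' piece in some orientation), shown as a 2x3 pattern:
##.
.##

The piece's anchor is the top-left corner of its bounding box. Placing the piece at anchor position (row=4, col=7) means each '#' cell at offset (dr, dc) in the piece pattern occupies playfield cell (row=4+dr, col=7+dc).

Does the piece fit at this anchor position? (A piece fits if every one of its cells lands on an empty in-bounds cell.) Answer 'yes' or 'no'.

Check each piece cell at anchor (4, 7):
  offset (0,0) -> (4,7): occupied ('#') -> FAIL
  offset (0,1) -> (4,8): out of bounds -> FAIL
  offset (1,1) -> (5,8): out of bounds -> FAIL
  offset (1,2) -> (5,9): out of bounds -> FAIL
All cells valid: no

Answer: no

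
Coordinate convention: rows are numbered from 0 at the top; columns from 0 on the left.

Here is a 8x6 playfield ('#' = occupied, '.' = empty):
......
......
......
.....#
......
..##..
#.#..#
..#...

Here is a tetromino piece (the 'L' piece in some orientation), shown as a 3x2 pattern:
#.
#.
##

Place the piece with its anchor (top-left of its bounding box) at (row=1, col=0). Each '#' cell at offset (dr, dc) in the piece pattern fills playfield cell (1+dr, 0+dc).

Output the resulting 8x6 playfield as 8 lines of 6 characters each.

Answer: ......
#.....
#.....
##...#
......
..##..
#.#..#
..#...

Derivation:
Fill (1+0,0+0) = (1,0)
Fill (1+1,0+0) = (2,0)
Fill (1+2,0+0) = (3,0)
Fill (1+2,0+1) = (3,1)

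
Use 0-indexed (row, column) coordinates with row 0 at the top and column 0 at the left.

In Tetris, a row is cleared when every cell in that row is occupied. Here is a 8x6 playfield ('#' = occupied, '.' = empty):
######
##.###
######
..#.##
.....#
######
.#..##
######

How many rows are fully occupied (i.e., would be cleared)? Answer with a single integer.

Check each row:
  row 0: 0 empty cells -> FULL (clear)
  row 1: 1 empty cell -> not full
  row 2: 0 empty cells -> FULL (clear)
  row 3: 3 empty cells -> not full
  row 4: 5 empty cells -> not full
  row 5: 0 empty cells -> FULL (clear)
  row 6: 3 empty cells -> not full
  row 7: 0 empty cells -> FULL (clear)
Total rows cleared: 4

Answer: 4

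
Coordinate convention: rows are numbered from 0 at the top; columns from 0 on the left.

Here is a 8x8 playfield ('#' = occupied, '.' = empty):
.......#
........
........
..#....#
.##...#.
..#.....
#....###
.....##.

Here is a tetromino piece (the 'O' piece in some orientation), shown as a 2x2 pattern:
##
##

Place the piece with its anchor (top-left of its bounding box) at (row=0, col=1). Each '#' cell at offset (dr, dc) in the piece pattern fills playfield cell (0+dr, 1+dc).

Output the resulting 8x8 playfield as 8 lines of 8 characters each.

Fill (0+0,1+0) = (0,1)
Fill (0+0,1+1) = (0,2)
Fill (0+1,1+0) = (1,1)
Fill (0+1,1+1) = (1,2)

Answer: .##....#
.##.....
........
..#....#
.##...#.
..#.....
#....###
.....##.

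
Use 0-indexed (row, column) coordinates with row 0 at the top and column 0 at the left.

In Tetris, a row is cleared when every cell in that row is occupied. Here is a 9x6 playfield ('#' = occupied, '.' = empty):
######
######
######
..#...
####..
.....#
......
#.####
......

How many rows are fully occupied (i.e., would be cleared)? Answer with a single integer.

Answer: 3

Derivation:
Check each row:
  row 0: 0 empty cells -> FULL (clear)
  row 1: 0 empty cells -> FULL (clear)
  row 2: 0 empty cells -> FULL (clear)
  row 3: 5 empty cells -> not full
  row 4: 2 empty cells -> not full
  row 5: 5 empty cells -> not full
  row 6: 6 empty cells -> not full
  row 7: 1 empty cell -> not full
  row 8: 6 empty cells -> not full
Total rows cleared: 3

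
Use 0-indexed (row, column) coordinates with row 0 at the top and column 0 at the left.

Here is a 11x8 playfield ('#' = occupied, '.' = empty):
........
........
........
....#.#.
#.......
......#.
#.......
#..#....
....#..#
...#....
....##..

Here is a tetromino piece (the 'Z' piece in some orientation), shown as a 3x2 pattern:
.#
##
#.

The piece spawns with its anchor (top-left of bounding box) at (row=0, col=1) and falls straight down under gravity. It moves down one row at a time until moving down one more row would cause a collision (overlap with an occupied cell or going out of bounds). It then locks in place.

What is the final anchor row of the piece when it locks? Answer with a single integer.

Answer: 8

Derivation:
Spawn at (row=0, col=1). Try each row:
  row 0: fits
  row 1: fits
  row 2: fits
  row 3: fits
  row 4: fits
  row 5: fits
  row 6: fits
  row 7: fits
  row 8: fits
  row 9: blocked -> lock at row 8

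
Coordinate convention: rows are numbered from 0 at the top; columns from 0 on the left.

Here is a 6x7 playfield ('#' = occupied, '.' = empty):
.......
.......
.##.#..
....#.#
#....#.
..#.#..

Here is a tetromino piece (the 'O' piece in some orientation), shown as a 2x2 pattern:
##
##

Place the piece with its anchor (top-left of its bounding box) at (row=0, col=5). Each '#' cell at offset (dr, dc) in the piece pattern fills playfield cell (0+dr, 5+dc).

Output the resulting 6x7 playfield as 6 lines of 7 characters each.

Fill (0+0,5+0) = (0,5)
Fill (0+0,5+1) = (0,6)
Fill (0+1,5+0) = (1,5)
Fill (0+1,5+1) = (1,6)

Answer: .....##
.....##
.##.#..
....#.#
#....#.
..#.#..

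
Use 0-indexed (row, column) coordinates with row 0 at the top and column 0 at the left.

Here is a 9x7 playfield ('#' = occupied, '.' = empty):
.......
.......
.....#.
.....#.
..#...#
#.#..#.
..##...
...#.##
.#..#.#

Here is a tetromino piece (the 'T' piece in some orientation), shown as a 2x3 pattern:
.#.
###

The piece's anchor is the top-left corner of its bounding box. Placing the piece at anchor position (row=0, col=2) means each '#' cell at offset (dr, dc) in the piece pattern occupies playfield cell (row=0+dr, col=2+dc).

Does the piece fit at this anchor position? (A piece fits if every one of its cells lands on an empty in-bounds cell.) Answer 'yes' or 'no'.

Answer: yes

Derivation:
Check each piece cell at anchor (0, 2):
  offset (0,1) -> (0,3): empty -> OK
  offset (1,0) -> (1,2): empty -> OK
  offset (1,1) -> (1,3): empty -> OK
  offset (1,2) -> (1,4): empty -> OK
All cells valid: yes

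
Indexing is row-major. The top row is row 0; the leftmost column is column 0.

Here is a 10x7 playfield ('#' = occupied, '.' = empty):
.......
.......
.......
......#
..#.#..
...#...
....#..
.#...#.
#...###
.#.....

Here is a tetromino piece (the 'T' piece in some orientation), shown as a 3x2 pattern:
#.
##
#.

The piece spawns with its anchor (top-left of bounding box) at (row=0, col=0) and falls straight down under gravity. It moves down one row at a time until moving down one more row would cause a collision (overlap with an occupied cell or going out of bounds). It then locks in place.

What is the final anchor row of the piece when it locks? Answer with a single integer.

Answer: 5

Derivation:
Spawn at (row=0, col=0). Try each row:
  row 0: fits
  row 1: fits
  row 2: fits
  row 3: fits
  row 4: fits
  row 5: fits
  row 6: blocked -> lock at row 5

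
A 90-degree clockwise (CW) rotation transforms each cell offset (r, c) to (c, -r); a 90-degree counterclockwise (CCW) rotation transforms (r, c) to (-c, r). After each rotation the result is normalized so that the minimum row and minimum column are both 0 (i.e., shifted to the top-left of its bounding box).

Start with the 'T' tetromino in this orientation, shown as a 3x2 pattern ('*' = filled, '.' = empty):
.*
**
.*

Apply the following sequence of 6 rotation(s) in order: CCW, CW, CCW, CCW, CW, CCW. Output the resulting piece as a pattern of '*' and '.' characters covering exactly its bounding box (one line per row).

Start:
.*
**
.*
After rotation 1 (CCW):
***
.*.
After rotation 2 (CW):
.*
**
.*
After rotation 3 (CCW):
***
.*.
After rotation 4 (CCW):
*.
**
*.
After rotation 5 (CW):
***
.*.
After rotation 6 (CCW):
*.
**
*.

Answer: *.
**
*.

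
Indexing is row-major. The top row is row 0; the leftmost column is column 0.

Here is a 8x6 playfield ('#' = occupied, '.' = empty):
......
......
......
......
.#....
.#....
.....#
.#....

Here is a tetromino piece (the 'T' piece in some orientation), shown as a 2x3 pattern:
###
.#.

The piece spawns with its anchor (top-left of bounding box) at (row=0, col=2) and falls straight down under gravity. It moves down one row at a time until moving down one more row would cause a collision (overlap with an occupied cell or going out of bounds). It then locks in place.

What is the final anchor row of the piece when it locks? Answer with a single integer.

Spawn at (row=0, col=2). Try each row:
  row 0: fits
  row 1: fits
  row 2: fits
  row 3: fits
  row 4: fits
  row 5: fits
  row 6: fits
  row 7: blocked -> lock at row 6

Answer: 6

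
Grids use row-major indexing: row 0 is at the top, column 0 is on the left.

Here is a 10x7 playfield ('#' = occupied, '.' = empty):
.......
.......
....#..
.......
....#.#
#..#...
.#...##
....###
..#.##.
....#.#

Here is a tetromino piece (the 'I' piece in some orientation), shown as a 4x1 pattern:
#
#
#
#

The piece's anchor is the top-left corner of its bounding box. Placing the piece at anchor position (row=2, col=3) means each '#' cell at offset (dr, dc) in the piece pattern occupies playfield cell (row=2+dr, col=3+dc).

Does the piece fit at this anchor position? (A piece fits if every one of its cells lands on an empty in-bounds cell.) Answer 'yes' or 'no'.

Check each piece cell at anchor (2, 3):
  offset (0,0) -> (2,3): empty -> OK
  offset (1,0) -> (3,3): empty -> OK
  offset (2,0) -> (4,3): empty -> OK
  offset (3,0) -> (5,3): occupied ('#') -> FAIL
All cells valid: no

Answer: no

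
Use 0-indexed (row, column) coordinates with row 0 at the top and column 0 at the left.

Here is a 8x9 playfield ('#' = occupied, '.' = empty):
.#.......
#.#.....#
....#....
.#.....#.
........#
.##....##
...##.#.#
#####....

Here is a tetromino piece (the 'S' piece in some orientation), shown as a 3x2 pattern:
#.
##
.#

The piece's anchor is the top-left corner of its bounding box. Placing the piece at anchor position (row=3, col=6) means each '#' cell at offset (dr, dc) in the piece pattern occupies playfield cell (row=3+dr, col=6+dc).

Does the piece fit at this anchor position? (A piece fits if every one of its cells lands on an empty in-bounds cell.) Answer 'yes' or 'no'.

Answer: no

Derivation:
Check each piece cell at anchor (3, 6):
  offset (0,0) -> (3,6): empty -> OK
  offset (1,0) -> (4,6): empty -> OK
  offset (1,1) -> (4,7): empty -> OK
  offset (2,1) -> (5,7): occupied ('#') -> FAIL
All cells valid: no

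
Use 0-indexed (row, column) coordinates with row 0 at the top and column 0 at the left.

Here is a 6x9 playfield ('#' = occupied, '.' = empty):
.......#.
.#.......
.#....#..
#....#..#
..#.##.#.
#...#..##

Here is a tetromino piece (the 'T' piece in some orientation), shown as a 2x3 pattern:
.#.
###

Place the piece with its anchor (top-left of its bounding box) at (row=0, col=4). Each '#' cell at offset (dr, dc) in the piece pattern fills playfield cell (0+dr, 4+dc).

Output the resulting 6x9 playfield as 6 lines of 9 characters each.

Fill (0+0,4+1) = (0,5)
Fill (0+1,4+0) = (1,4)
Fill (0+1,4+1) = (1,5)
Fill (0+1,4+2) = (1,6)

Answer: .....#.#.
.#..###..
.#....#..
#....#..#
..#.##.#.
#...#..##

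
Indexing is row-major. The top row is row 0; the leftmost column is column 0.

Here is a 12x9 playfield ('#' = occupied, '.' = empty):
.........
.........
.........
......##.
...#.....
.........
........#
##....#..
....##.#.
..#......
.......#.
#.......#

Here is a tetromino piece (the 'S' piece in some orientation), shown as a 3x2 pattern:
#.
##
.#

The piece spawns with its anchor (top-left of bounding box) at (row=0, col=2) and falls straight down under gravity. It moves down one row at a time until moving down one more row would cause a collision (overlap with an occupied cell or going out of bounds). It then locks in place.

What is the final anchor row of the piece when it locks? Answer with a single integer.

Spawn at (row=0, col=2). Try each row:
  row 0: fits
  row 1: fits
  row 2: blocked -> lock at row 1

Answer: 1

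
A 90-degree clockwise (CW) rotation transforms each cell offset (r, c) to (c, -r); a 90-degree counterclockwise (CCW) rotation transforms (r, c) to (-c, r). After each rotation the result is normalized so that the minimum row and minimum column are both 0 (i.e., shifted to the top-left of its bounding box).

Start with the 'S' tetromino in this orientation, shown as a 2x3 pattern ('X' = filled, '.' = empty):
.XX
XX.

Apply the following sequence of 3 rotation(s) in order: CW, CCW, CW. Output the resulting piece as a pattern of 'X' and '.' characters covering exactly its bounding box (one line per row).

Start:
.XX
XX.
After rotation 1 (CW):
X.
XX
.X
After rotation 2 (CCW):
.XX
XX.
After rotation 3 (CW):
X.
XX
.X

Answer: X.
XX
.X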